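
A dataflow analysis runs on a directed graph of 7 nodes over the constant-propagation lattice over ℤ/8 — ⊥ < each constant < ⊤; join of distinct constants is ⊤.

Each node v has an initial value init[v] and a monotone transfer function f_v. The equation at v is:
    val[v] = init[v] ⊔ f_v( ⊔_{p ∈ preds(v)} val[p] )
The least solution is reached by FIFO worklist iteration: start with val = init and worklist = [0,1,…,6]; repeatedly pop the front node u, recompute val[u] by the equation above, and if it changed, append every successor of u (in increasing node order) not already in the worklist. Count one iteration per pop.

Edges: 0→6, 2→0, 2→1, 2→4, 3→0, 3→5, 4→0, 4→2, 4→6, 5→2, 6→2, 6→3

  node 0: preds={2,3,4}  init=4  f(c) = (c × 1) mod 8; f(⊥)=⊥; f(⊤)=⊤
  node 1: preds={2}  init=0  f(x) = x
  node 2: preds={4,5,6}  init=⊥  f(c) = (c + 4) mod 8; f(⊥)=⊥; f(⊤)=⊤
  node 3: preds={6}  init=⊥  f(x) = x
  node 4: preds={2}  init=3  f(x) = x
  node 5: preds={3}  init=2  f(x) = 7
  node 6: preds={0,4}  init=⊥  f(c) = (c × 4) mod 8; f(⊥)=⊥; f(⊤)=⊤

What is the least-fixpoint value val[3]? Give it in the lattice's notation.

⊤

Worklist (13 pops):
  #1 pop 0: in=3 → ⊤ (was 4); enqueue []
  #2 pop 1: in=⊥ → 0 (no change)
  #3 pop 2: in=⊤ → ⊤ (was ⊥); enqueue [0,1]
  #4 pop 3: in=⊥ → ⊥ (no change)
  #5 pop 4: in=⊤ → ⊤ (was 3); enqueue [2]
  #6 pop 5: in=⊥ → ⊤ (was 2); enqueue []
  #7 pop 6: in=⊤ → ⊤ (was ⊥); enqueue [3]
  #8 pop 0: in=⊤ → ⊤ (no change)
  #9 pop 1: in=⊤ → ⊤ (was 0); enqueue []
  #10 pop 2: in=⊤ → ⊤ (no change)
  #11 pop 3: in=⊤ → ⊤ (was ⊥); enqueue [0,5]
  #12 pop 0: in=⊤ → ⊤ (no change)
  #13 pop 5: in=⊤ → ⊤ (no change)

Fixpoint:
  val[0] = ⊤
  val[1] = ⊤
  val[2] = ⊤
  val[3] = ⊤
  val[4] = ⊤
  val[5] = ⊤
  val[6] = ⊤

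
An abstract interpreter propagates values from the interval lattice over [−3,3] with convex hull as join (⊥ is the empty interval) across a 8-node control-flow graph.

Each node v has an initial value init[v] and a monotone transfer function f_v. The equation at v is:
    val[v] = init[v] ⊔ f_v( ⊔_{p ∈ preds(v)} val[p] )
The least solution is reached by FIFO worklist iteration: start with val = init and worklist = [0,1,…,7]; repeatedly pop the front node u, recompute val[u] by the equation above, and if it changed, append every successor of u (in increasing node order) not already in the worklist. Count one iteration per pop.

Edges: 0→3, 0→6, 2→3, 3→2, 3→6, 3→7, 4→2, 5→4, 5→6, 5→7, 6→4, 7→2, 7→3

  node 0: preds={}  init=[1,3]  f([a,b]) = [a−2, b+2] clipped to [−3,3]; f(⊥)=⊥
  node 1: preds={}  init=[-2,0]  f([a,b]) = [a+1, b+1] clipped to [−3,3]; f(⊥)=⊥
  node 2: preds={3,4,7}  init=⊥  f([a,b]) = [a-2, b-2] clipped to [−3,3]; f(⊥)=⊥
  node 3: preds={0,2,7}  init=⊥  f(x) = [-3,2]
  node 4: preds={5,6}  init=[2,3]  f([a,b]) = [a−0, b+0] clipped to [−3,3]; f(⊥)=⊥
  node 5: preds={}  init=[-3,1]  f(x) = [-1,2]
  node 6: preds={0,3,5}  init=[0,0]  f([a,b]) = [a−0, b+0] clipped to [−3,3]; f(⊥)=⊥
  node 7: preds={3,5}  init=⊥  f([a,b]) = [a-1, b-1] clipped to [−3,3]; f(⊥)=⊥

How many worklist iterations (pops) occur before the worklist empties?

11

Iteration log — 11 steps:
  step 1. node 0  ⊔preds=⊥  new=[1,3]  stable
  step 2. node 1  ⊔preds=⊥  new=[-2,0]  stable
  step 3. node 2  ⊔preds=[2,3]  new=[0,1]  old=⊥  +wl: 
  step 4. node 3  ⊔preds=[0,3]  new=[-3,2]  old=⊥  +wl: 2
  step 5. node 4  ⊔preds=[-3,1]  new=[-3,3]  old=[2,3]  +wl: 
  step 6. node 5  ⊔preds=⊥  new=[-3,2]  old=[-3,1]  +wl: 4
  step 7. node 6  ⊔preds=[-3,3]  new=[-3,3]  old=[0,0]  +wl: 
  step 8. node 7  ⊔preds=[-3,2]  new=[-3,1]  old=⊥  +wl: 3
  step 9. node 2  ⊔preds=[-3,3]  new=[-3,1]  old=[0,1]  +wl: 
  step 10. node 4  ⊔preds=[-3,3]  new=[-3,3]  stable
  step 11. node 3  ⊔preds=[-3,3]  new=[-3,2]  stable

Least fixpoint reached:
  node 0: [1,3]
  node 1: [-2,0]
  node 2: [-3,1]
  node 3: [-3,2]
  node 4: [-3,3]
  node 5: [-3,2]
  node 6: [-3,3]
  node 7: [-3,1]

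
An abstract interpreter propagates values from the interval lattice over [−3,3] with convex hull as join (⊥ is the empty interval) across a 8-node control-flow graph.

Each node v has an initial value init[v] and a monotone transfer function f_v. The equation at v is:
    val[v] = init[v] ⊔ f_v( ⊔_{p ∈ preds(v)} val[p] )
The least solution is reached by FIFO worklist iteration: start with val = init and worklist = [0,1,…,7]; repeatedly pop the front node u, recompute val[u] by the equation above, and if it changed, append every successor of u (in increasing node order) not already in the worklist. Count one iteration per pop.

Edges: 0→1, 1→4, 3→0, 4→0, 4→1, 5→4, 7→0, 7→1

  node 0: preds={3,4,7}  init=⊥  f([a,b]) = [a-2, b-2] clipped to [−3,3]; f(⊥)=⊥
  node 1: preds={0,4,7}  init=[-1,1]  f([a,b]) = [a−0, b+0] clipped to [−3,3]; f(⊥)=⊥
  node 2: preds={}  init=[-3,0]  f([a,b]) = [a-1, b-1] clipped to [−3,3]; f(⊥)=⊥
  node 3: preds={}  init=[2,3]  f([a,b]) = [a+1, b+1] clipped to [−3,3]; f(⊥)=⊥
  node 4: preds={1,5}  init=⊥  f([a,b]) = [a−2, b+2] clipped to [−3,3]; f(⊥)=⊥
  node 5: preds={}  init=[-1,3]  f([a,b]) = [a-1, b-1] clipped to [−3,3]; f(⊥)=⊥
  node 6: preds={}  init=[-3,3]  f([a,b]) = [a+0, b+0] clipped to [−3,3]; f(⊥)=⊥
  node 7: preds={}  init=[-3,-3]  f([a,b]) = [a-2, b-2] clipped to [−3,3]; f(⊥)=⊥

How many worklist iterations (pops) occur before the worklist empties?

Worklist (11 pops):
  #1 pop 0: in=[-3,3] → [-3,1] (was ⊥); enqueue []
  #2 pop 1: in=[-3,1] → [-3,1] (was [-1,1]); enqueue []
  #3 pop 2: in=⊥ → [-3,0] (no change)
  #4 pop 3: in=⊥ → [2,3] (no change)
  #5 pop 4: in=[-3,3] → [-3,3] (was ⊥); enqueue [0,1]
  #6 pop 5: in=⊥ → [-1,3] (no change)
  #7 pop 6: in=⊥ → [-3,3] (no change)
  #8 pop 7: in=⊥ → [-3,-3] (no change)
  #9 pop 0: in=[-3,3] → [-3,1] (no change)
  #10 pop 1: in=[-3,3] → [-3,3] (was [-3,1]); enqueue [4]
  #11 pop 4: in=[-3,3] → [-3,3] (no change)

Fixpoint:
  val[0] = [-3,1]
  val[1] = [-3,3]
  val[2] = [-3,0]
  val[3] = [2,3]
  val[4] = [-3,3]
  val[5] = [-1,3]
  val[6] = [-3,3]
  val[7] = [-3,-3]

11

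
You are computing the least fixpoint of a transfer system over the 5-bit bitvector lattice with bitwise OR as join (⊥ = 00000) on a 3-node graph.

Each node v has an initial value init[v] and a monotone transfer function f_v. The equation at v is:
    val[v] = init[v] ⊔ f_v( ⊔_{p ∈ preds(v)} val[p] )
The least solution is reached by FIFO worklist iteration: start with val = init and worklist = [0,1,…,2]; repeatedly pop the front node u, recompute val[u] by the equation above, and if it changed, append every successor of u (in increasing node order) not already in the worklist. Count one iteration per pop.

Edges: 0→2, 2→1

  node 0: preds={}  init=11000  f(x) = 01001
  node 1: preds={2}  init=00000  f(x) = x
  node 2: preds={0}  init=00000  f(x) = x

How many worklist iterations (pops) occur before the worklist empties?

4

Trace (4 dequeues):
  [1] u=0 | in 00000 | out 11001 | prev 11000 | push {}
  [2] u=1 | in 00000 | out 00000 | ==
  [3] u=2 | in 11001 | out 11001 | prev 00000 | push {1}
  [4] u=1 | in 11001 | out 11001 | prev 00000 | push {}

Converged values:
  [0] 11001
  [1] 11001
  [2] 11001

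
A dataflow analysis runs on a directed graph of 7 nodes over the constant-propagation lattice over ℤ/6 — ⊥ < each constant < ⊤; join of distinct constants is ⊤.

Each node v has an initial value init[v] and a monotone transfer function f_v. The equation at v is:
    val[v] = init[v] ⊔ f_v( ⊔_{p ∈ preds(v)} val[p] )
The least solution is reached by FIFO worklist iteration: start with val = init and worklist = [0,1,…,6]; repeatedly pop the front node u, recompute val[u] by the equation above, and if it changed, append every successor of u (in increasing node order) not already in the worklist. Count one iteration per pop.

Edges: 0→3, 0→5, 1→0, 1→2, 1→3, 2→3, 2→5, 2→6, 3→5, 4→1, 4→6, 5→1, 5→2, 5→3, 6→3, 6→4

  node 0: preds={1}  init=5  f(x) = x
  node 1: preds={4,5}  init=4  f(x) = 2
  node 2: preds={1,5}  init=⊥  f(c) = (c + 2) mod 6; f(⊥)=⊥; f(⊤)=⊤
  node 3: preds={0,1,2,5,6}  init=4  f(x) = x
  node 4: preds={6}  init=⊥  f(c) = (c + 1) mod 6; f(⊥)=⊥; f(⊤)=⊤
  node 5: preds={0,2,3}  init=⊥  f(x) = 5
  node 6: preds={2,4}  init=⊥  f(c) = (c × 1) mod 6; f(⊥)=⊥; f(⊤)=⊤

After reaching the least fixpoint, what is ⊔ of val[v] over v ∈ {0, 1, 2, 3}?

Worklist (14 pops):
  #1 pop 0: in=4 → ⊤ (was 5); enqueue []
  #2 pop 1: in=⊥ → ⊤ (was 4); enqueue [0]
  #3 pop 2: in=⊤ → ⊤ (was ⊥); enqueue []
  #4 pop 3: in=⊤ → ⊤ (was 4); enqueue []
  #5 pop 4: in=⊥ → ⊥ (no change)
  #6 pop 5: in=⊤ → 5 (was ⊥); enqueue [1,2,3]
  #7 pop 6: in=⊤ → ⊤ (was ⊥); enqueue [4]
  #8 pop 0: in=⊤ → ⊤ (no change)
  #9 pop 1: in=5 → ⊤ (no change)
  #10 pop 2: in=⊤ → ⊤ (no change)
  #11 pop 3: in=⊤ → ⊤ (no change)
  #12 pop 4: in=⊤ → ⊤ (was ⊥); enqueue [1,6]
  #13 pop 1: in=⊤ → ⊤ (no change)
  #14 pop 6: in=⊤ → ⊤ (no change)

Fixpoint:
  val[0] = ⊤
  val[1] = ⊤
  val[2] = ⊤
  val[3] = ⊤
  val[4] = ⊤
  val[5] = 5
  val[6] = ⊤

⊤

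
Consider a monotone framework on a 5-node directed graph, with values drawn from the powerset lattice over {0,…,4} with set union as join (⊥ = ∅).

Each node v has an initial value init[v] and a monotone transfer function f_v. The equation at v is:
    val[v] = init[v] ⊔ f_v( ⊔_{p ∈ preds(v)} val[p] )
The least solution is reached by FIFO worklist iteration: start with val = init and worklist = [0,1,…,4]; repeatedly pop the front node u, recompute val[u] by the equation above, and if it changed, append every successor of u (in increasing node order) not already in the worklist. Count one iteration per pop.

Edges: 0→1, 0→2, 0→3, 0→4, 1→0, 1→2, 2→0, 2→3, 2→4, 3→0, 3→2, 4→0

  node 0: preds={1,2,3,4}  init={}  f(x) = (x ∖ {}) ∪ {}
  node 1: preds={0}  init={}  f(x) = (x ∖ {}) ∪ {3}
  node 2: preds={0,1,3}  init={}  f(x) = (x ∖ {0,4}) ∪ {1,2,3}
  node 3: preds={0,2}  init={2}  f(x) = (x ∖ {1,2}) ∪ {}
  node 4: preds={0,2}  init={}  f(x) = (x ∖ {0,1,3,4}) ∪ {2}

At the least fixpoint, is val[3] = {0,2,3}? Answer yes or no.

Trace (12 dequeues):
  [1] u=0 | in {2} | out {2} | prev {} | push {}
  [2] u=1 | in {2} | out {2,3} | prev {} | push {0}
  [3] u=2 | in {2,3} | out {1,2,3} | prev {} | push {}
  [4] u=3 | in {1,2,3} | out {2,3} | prev {2} | push {2}
  [5] u=4 | in {1,2,3} | out {2} | prev {} | push {}
  [6] u=0 | in {1,2,3} | out {1,2,3} | prev {2} | push {1,3,4}
  [7] u=2 | in {1,2,3} | out {1,2,3} | ==
  [8] u=1 | in {1,2,3} | out {1,2,3} | prev {2,3} | push {0,2}
  [9] u=3 | in {1,2,3} | out {2,3} | ==
  [10] u=4 | in {1,2,3} | out {2} | ==
  [11] u=0 | in {1,2,3} | out {1,2,3} | ==
  [12] u=2 | in {1,2,3} | out {1,2,3} | ==

Converged values:
  [0] {1,2,3}
  [1] {1,2,3}
  [2] {1,2,3}
  [3] {2,3}
  [4] {2}

no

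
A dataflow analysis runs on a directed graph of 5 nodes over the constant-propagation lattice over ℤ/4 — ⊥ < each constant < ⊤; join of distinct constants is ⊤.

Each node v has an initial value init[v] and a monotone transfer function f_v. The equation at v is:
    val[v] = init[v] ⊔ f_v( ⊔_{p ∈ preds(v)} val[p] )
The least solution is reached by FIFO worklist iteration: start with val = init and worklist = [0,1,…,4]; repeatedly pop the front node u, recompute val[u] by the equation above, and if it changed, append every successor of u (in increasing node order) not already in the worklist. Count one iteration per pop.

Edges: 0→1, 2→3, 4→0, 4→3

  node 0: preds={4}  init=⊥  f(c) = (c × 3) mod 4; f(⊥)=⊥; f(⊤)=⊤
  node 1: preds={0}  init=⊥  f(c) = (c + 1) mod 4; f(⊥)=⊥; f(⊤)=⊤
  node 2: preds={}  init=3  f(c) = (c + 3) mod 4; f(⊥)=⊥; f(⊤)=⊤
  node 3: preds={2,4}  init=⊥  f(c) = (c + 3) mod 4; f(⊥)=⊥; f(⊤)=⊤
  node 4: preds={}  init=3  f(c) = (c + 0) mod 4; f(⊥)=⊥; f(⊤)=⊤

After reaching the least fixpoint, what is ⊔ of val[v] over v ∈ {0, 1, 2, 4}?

Trace (5 dequeues):
  [1] u=0 | in 3 | out 1 | prev ⊥ | push {}
  [2] u=1 | in 1 | out 2 | prev ⊥ | push {}
  [3] u=2 | in ⊥ | out 3 | ==
  [4] u=3 | in 3 | out 2 | prev ⊥ | push {}
  [5] u=4 | in ⊥ | out 3 | ==

Converged values:
  [0] 1
  [1] 2
  [2] 3
  [3] 2
  [4] 3

⊤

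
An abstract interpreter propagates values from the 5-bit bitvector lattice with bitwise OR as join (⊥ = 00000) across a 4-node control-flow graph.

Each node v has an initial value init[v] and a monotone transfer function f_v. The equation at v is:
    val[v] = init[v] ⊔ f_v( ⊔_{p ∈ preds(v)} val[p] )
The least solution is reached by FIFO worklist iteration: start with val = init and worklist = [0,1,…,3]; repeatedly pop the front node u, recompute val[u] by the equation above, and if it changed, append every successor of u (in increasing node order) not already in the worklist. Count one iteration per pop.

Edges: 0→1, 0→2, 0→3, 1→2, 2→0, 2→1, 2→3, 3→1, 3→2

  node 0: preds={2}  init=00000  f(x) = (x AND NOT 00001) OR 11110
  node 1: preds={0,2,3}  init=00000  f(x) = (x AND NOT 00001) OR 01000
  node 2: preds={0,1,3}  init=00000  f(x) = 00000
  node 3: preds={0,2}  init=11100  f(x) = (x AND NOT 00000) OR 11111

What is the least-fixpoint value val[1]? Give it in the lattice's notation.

Trace (6 dequeues):
  [1] u=0 | in 00000 | out 11110 | prev 00000 | push {}
  [2] u=1 | in 11110 | out 11110 | prev 00000 | push {}
  [3] u=2 | in 11110 | out 00000 | ==
  [4] u=3 | in 11110 | out 11111 | prev 11100 | push {1,2}
  [5] u=1 | in 11111 | out 11110 | ==
  [6] u=2 | in 11111 | out 00000 | ==

Converged values:
  [0] 11110
  [1] 11110
  [2] 00000
  [3] 11111

11110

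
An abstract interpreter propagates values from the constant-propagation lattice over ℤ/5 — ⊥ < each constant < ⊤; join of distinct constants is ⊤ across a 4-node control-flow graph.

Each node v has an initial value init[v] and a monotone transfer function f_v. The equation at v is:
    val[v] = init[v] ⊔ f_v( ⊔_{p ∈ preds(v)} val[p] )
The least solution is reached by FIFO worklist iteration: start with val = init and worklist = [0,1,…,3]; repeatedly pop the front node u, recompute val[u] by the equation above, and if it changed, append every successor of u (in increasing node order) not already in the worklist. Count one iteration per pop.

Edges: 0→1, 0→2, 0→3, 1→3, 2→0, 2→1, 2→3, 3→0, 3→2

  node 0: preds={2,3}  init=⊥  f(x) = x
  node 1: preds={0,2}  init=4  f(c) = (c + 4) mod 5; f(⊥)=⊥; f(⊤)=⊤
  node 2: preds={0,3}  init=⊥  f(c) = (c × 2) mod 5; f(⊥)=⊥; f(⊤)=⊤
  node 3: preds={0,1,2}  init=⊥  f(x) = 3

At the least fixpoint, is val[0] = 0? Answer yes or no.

Trace (14 dequeues):
  [1] u=0 | in ⊥ | out ⊥ | ==
  [2] u=1 | in ⊥ | out 4 | ==
  [3] u=2 | in ⊥ | out ⊥ | ==
  [4] u=3 | in 4 | out 3 | prev ⊥ | push {0,2}
  [5] u=0 | in 3 | out 3 | prev ⊥ | push {1,3}
  [6] u=2 | in 3 | out 1 | prev ⊥ | push {0}
  [7] u=1 | in ⊤ | out ⊤ | prev 4 | push {}
  [8] u=3 | in ⊤ | out 3 | ==
  [9] u=0 | in ⊤ | out ⊤ | prev 3 | push {1,2,3}
  [10] u=1 | in ⊤ | out ⊤ | ==
  [11] u=2 | in ⊤ | out ⊤ | prev 1 | push {0,1}
  [12] u=3 | in ⊤ | out 3 | ==
  [13] u=0 | in ⊤ | out ⊤ | ==
  [14] u=1 | in ⊤ | out ⊤ | ==

Converged values:
  [0] ⊤
  [1] ⊤
  [2] ⊤
  [3] 3

no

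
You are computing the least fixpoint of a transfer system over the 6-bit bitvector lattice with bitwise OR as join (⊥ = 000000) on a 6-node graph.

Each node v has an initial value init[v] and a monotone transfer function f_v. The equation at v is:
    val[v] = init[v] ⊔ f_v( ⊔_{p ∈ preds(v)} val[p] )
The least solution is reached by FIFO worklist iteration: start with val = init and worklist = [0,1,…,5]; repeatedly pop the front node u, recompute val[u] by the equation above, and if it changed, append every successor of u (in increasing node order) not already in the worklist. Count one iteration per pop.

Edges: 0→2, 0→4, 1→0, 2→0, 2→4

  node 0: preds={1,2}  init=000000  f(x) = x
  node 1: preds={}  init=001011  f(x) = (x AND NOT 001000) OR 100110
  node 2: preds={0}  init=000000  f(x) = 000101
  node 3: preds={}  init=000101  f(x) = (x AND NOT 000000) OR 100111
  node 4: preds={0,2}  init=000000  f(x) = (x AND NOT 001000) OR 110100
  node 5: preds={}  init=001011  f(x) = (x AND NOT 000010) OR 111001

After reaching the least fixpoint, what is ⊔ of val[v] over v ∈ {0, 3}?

Iteration log — 9 steps:
  step 1. node 0  ⊔preds=001011  new=001011  old=000000  +wl: 
  step 2. node 1  ⊔preds=000000  new=101111  old=001011  +wl: 0
  step 3. node 2  ⊔preds=001011  new=000101  old=000000  +wl: 
  step 4. node 3  ⊔preds=000000  new=100111  old=000101  +wl: 
  step 5. node 4  ⊔preds=001111  new=110111  old=000000  +wl: 
  step 6. node 5  ⊔preds=000000  new=111011  old=001011  +wl: 
  step 7. node 0  ⊔preds=101111  new=101111  old=001011  +wl: 2,4
  step 8. node 2  ⊔preds=101111  new=000101  stable
  step 9. node 4  ⊔preds=101111  new=110111  stable

Least fixpoint reached:
  node 0: 101111
  node 1: 101111
  node 2: 000101
  node 3: 100111
  node 4: 110111
  node 5: 111011

101111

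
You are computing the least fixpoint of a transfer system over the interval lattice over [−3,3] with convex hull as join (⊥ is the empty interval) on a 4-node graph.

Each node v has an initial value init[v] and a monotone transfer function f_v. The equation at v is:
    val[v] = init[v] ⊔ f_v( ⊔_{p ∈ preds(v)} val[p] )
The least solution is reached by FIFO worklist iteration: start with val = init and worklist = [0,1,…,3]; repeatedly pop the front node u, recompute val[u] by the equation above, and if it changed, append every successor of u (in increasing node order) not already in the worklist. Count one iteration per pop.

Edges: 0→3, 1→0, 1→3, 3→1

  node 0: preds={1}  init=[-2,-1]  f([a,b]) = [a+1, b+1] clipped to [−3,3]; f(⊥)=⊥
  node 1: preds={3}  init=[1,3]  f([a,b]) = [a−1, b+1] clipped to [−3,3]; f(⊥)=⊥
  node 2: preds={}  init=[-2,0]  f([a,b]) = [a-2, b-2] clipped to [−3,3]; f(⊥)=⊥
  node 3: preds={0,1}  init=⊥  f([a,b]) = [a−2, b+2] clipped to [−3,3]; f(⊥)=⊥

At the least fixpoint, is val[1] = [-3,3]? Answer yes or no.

Trace (7 dequeues):
  [1] u=0 | in [1,3] | out [-2,3] | prev [-2,-1] | push {}
  [2] u=1 | in ⊥ | out [1,3] | ==
  [3] u=2 | in ⊥ | out [-2,0] | ==
  [4] u=3 | in [-2,3] | out [-3,3] | prev ⊥ | push {1}
  [5] u=1 | in [-3,3] | out [-3,3] | prev [1,3] | push {0,3}
  [6] u=0 | in [-3,3] | out [-2,3] | ==
  [7] u=3 | in [-3,3] | out [-3,3] | ==

Converged values:
  [0] [-2,3]
  [1] [-3,3]
  [2] [-2,0]
  [3] [-3,3]

yes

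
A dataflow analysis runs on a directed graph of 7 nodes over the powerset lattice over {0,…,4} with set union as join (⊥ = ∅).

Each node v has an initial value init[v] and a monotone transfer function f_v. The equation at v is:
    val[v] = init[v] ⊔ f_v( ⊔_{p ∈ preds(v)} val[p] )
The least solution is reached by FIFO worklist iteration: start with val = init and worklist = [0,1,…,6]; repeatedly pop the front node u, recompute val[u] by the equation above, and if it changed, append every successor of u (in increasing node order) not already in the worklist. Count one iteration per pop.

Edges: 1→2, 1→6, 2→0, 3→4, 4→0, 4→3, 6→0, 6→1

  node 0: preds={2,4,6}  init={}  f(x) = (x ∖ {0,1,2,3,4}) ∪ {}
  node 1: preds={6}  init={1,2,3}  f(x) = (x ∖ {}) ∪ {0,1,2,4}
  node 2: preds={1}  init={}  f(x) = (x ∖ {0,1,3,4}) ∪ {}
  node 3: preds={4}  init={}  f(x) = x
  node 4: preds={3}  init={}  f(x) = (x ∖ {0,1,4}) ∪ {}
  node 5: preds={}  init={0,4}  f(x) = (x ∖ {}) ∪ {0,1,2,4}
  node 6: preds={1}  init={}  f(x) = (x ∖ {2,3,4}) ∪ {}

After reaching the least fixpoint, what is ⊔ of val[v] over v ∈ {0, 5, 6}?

{0,1,2,4}

Trace (9 dequeues):
  [1] u=0 | in {} | out {} | ==
  [2] u=1 | in {} | out {0,1,2,3,4} | prev {1,2,3} | push {}
  [3] u=2 | in {0,1,2,3,4} | out {2} | prev {} | push {0}
  [4] u=3 | in {} | out {} | ==
  [5] u=4 | in {} | out {} | ==
  [6] u=5 | in {} | out {0,1,2,4} | prev {0,4} | push {}
  [7] u=6 | in {0,1,2,3,4} | out {0,1} | prev {} | push {1}
  [8] u=0 | in {0,1,2} | out {} | ==
  [9] u=1 | in {0,1} | out {0,1,2,3,4} | ==

Converged values:
  [0] {}
  [1] {0,1,2,3,4}
  [2] {2}
  [3] {}
  [4] {}
  [5] {0,1,2,4}
  [6] {0,1}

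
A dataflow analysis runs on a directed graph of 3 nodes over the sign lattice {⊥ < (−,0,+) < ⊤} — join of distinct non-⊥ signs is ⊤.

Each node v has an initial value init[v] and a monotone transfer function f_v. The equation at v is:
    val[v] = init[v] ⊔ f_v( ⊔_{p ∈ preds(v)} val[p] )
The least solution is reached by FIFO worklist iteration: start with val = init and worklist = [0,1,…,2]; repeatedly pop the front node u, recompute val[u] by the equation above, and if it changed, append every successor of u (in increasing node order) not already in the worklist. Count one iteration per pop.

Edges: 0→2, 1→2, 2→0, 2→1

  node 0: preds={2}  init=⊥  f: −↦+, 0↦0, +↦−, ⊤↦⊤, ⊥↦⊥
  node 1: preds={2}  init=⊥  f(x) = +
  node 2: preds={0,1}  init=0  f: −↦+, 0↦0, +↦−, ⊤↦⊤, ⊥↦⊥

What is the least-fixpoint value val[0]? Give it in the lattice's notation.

⊤

Iteration log — 6 steps:
  step 1. node 0  ⊔preds=0  new=0  old=⊥  +wl: 
  step 2. node 1  ⊔preds=0  new=+  old=⊥  +wl: 
  step 3. node 2  ⊔preds=⊤  new=⊤  old=0  +wl: 0,1
  step 4. node 0  ⊔preds=⊤  new=⊤  old=0  +wl: 2
  step 5. node 1  ⊔preds=⊤  new=+  stable
  step 6. node 2  ⊔preds=⊤  new=⊤  stable

Least fixpoint reached:
  node 0: ⊤
  node 1: +
  node 2: ⊤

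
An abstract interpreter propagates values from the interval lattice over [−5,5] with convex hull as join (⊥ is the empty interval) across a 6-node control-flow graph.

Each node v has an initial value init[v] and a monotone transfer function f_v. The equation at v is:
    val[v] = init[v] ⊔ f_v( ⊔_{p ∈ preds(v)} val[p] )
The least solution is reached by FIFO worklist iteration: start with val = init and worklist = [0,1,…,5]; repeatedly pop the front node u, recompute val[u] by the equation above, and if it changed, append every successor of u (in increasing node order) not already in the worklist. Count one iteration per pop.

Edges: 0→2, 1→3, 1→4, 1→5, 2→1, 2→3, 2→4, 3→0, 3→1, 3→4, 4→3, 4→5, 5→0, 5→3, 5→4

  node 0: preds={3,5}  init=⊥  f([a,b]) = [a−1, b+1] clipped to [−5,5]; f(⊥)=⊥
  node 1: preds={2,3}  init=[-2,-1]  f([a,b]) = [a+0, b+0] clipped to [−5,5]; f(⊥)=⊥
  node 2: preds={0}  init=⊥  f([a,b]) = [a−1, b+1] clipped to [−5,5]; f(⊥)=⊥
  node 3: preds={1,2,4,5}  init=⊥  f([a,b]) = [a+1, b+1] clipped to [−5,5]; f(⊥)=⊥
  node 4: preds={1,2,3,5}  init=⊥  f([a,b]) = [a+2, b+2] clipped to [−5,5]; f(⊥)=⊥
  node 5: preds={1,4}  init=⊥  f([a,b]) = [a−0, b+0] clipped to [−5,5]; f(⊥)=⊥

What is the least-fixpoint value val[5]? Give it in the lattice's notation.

[-5,5]

Trace (32 dequeues):
  [1] u=0 | in ⊥ | out ⊥ | ==
  [2] u=1 | in ⊥ | out [-2,-1] | ==
  [3] u=2 | in ⊥ | out ⊥ | ==
  [4] u=3 | in [-2,-1] | out [-1,0] | prev ⊥ | push {0,1}
  [5] u=4 | in [-2,0] | out [0,2] | prev ⊥ | push {3}
  [6] u=5 | in [-2,2] | out [-2,2] | prev ⊥ | push {4}
  [7] u=0 | in [-2,2] | out [-3,3] | prev ⊥ | push {2}
  [8] u=1 | in [-1,0] | out [-2,0] | prev [-2,-1] | push {5}
  [9] u=3 | in [-2,2] | out [-1,3] | prev [-1,0] | push {0,1}
  [10] u=4 | in [-2,3] | out [0,5] | prev [0,2] | push {3}
  [11] u=2 | in [-3,3] | out [-4,4] | prev ⊥ | push {4}
  [12] u=5 | in [-2,5] | out [-2,5] | prev [-2,2] | push {}
  [13] u=0 | in [-2,5] | out [-3,5] | prev [-3,3] | push {2}
  [14] u=1 | in [-4,4] | out [-4,4] | prev [-2,0] | push {5}
  [15] u=3 | in [-4,5] | out [-3,5] | prev [-1,3] | push {0,1}
  [16] u=4 | in [-4,5] | out [-2,5] | prev [0,5] | push {3}
  [17] u=2 | in [-3,5] | out [-4,5] | prev [-4,4] | push {4}
  [18] u=5 | in [-4,5] | out [-4,5] | prev [-2,5] | push {}
  [19] u=0 | in [-4,5] | out [-5,5] | prev [-3,5] | push {2}
  [20] u=1 | in [-4,5] | out [-4,5] | prev [-4,4] | push {5}
  [21] u=3 | in [-4,5] | out [-3,5] | ==
  [22] u=4 | in [-4,5] | out [-2,5] | ==
  [23] u=2 | in [-5,5] | out [-5,5] | prev [-4,5] | push {1,3,4}
  [24] u=5 | in [-4,5] | out [-4,5] | ==
  [25] u=1 | in [-5,5] | out [-5,5] | prev [-4,5] | push {5}
  [26] u=3 | in [-5,5] | out [-4,5] | prev [-3,5] | push {0,1}
  [27] u=4 | in [-5,5] | out [-3,5] | prev [-2,5] | push {3}
  [28] u=5 | in [-5,5] | out [-5,5] | prev [-4,5] | push {4}
  [29] u=0 | in [-5,5] | out [-5,5] | ==
  [30] u=1 | in [-5,5] | out [-5,5] | ==
  [31] u=3 | in [-5,5] | out [-4,5] | ==
  [32] u=4 | in [-5,5] | out [-3,5] | ==

Converged values:
  [0] [-5,5]
  [1] [-5,5]
  [2] [-5,5]
  [3] [-4,5]
  [4] [-3,5]
  [5] [-5,5]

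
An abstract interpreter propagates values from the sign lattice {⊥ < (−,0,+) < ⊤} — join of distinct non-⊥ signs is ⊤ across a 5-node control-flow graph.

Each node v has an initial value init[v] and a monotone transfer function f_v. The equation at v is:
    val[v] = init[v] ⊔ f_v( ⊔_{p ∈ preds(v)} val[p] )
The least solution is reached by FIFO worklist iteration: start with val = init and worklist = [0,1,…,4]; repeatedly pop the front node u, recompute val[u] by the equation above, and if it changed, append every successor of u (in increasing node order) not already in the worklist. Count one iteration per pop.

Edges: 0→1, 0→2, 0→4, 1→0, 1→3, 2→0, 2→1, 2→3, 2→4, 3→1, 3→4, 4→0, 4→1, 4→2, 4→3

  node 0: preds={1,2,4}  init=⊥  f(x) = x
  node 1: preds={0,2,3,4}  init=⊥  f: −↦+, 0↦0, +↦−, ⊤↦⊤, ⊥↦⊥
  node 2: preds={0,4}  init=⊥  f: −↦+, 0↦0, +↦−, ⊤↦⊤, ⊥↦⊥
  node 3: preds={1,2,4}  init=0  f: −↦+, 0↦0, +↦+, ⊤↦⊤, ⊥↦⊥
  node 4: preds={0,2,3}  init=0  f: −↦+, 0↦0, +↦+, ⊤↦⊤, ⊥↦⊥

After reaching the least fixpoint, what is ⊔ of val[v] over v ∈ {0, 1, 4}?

0

Worklist (7 pops):
  #1 pop 0: in=0 → 0 (was ⊥); enqueue []
  #2 pop 1: in=0 → 0 (was ⊥); enqueue [0]
  #3 pop 2: in=0 → 0 (was ⊥); enqueue [1]
  #4 pop 3: in=0 → 0 (no change)
  #5 pop 4: in=0 → 0 (no change)
  #6 pop 0: in=0 → 0 (no change)
  #7 pop 1: in=0 → 0 (no change)

Fixpoint:
  val[0] = 0
  val[1] = 0
  val[2] = 0
  val[3] = 0
  val[4] = 0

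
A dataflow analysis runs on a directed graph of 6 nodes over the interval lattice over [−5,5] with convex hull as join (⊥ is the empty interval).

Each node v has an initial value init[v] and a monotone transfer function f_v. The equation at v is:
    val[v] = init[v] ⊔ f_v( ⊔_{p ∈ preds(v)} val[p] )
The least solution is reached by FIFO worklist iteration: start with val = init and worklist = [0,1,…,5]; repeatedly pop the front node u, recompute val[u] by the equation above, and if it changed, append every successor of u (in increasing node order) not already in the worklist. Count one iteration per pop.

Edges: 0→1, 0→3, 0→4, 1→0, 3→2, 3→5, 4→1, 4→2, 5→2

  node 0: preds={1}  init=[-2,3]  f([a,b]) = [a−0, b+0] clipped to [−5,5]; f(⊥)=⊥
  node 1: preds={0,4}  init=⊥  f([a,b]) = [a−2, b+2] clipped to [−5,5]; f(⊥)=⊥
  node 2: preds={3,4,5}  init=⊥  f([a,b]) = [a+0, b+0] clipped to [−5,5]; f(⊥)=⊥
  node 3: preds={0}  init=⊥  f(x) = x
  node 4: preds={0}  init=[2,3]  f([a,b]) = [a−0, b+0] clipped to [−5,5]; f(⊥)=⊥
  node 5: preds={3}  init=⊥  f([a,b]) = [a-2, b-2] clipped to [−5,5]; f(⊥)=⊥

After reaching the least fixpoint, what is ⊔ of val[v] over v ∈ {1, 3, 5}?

Worklist (20 pops):
  #1 pop 0: in=⊥ → [-2,3] (no change)
  #2 pop 1: in=[-2,3] → [-4,5] (was ⊥); enqueue [0]
  #3 pop 2: in=[2,3] → [2,3] (was ⊥); enqueue []
  #4 pop 3: in=[-2,3] → [-2,3] (was ⊥); enqueue [2]
  #5 pop 4: in=[-2,3] → [-2,3] (was [2,3]); enqueue [1]
  #6 pop 5: in=[-2,3] → [-4,1] (was ⊥); enqueue []
  #7 pop 0: in=[-4,5] → [-4,5] (was [-2,3]); enqueue [3,4]
  #8 pop 2: in=[-4,3] → [-4,3] (was [2,3]); enqueue []
  #9 pop 1: in=[-4,5] → [-5,5] (was [-4,5]); enqueue [0]
  #10 pop 3: in=[-4,5] → [-4,5] (was [-2,3]); enqueue [2,5]
  #11 pop 4: in=[-4,5] → [-4,5] (was [-2,3]); enqueue [1]
  #12 pop 0: in=[-5,5] → [-5,5] (was [-4,5]); enqueue [3,4]
  #13 pop 2: in=[-4,5] → [-4,5] (was [-4,3]); enqueue []
  #14 pop 5: in=[-4,5] → [-5,3] (was [-4,1]); enqueue [2]
  #15 pop 1: in=[-5,5] → [-5,5] (no change)
  #16 pop 3: in=[-5,5] → [-5,5] (was [-4,5]); enqueue [5]
  #17 pop 4: in=[-5,5] → [-5,5] (was [-4,5]); enqueue [1]
  #18 pop 2: in=[-5,5] → [-5,5] (was [-4,5]); enqueue []
  #19 pop 5: in=[-5,5] → [-5,3] (no change)
  #20 pop 1: in=[-5,5] → [-5,5] (no change)

Fixpoint:
  val[0] = [-5,5]
  val[1] = [-5,5]
  val[2] = [-5,5]
  val[3] = [-5,5]
  val[4] = [-5,5]
  val[5] = [-5,3]

[-5,5]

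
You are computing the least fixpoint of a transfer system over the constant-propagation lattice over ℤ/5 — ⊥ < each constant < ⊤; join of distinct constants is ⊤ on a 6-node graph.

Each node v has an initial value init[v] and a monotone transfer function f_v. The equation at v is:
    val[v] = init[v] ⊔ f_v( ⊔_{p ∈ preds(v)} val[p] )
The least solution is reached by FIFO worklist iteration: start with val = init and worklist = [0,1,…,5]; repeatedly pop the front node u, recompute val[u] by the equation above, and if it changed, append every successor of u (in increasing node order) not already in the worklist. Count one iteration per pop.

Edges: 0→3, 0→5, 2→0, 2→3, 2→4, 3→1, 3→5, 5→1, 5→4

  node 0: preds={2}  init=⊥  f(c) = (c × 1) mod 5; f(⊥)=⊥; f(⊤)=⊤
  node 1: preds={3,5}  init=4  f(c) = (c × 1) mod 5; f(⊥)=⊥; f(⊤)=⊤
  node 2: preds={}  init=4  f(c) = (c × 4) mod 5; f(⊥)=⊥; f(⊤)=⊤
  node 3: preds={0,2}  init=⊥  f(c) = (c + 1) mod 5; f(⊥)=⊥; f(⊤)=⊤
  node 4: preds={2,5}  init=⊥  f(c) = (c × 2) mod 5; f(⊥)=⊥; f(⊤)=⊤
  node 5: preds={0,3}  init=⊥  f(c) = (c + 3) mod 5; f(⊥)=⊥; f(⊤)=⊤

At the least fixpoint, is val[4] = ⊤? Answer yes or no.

yes

Worklist (8 pops):
  #1 pop 0: in=4 → 4 (was ⊥); enqueue []
  #2 pop 1: in=⊥ → 4 (no change)
  #3 pop 2: in=⊥ → 4 (no change)
  #4 pop 3: in=4 → 0 (was ⊥); enqueue [1]
  #5 pop 4: in=4 → 3 (was ⊥); enqueue []
  #6 pop 5: in=⊤ → ⊤ (was ⊥); enqueue [4]
  #7 pop 1: in=⊤ → ⊤ (was 4); enqueue []
  #8 pop 4: in=⊤ → ⊤ (was 3); enqueue []

Fixpoint:
  val[0] = 4
  val[1] = ⊤
  val[2] = 4
  val[3] = 0
  val[4] = ⊤
  val[5] = ⊤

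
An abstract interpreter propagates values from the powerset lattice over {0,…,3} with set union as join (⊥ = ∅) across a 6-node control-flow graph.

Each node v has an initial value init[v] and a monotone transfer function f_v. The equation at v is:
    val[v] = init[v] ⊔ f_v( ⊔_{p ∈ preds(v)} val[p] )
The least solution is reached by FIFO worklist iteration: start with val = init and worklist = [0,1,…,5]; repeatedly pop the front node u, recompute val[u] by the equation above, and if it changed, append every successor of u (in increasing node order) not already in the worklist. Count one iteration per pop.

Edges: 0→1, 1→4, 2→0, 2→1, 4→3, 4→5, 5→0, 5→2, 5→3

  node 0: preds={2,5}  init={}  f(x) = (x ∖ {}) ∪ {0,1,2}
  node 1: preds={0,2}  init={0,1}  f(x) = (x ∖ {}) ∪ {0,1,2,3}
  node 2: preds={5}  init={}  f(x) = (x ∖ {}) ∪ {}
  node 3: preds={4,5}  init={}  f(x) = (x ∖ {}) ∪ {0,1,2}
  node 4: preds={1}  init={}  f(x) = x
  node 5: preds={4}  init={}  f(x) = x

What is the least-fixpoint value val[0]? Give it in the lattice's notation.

{0,1,2,3}

Trace (11 dequeues):
  [1] u=0 | in {} | out {0,1,2} | prev {} | push {}
  [2] u=1 | in {0,1,2} | out {0,1,2,3} | prev {0,1} | push {}
  [3] u=2 | in {} | out {} | ==
  [4] u=3 | in {} | out {0,1,2} | prev {} | push {}
  [5] u=4 | in {0,1,2,3} | out {0,1,2,3} | prev {} | push {3}
  [6] u=5 | in {0,1,2,3} | out {0,1,2,3} | prev {} | push {0,2}
  [7] u=3 | in {0,1,2,3} | out {0,1,2,3} | prev {0,1,2} | push {}
  [8] u=0 | in {0,1,2,3} | out {0,1,2,3} | prev {0,1,2} | push {1}
  [9] u=2 | in {0,1,2,3} | out {0,1,2,3} | prev {} | push {0}
  [10] u=1 | in {0,1,2,3} | out {0,1,2,3} | ==
  [11] u=0 | in {0,1,2,3} | out {0,1,2,3} | ==

Converged values:
  [0] {0,1,2,3}
  [1] {0,1,2,3}
  [2] {0,1,2,3}
  [3] {0,1,2,3}
  [4] {0,1,2,3}
  [5] {0,1,2,3}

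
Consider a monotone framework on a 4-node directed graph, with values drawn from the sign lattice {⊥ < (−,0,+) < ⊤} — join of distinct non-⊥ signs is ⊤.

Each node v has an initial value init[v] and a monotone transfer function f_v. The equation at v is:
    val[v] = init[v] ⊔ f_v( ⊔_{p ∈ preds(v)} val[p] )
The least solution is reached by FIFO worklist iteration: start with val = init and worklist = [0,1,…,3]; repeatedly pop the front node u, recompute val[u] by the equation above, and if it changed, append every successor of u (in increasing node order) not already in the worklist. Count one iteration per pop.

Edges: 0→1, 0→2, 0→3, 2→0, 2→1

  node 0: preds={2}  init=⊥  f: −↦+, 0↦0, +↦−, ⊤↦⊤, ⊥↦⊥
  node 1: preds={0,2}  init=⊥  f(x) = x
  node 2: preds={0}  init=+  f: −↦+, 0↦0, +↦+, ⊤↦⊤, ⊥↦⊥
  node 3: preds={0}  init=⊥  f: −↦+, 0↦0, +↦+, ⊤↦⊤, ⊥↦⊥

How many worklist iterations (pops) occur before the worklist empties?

4

Trace (4 dequeues):
  [1] u=0 | in + | out − | prev ⊥ | push {}
  [2] u=1 | in ⊤ | out ⊤ | prev ⊥ | push {}
  [3] u=2 | in − | out + | ==
  [4] u=3 | in − | out + | prev ⊥ | push {}

Converged values:
  [0] −
  [1] ⊤
  [2] +
  [3] +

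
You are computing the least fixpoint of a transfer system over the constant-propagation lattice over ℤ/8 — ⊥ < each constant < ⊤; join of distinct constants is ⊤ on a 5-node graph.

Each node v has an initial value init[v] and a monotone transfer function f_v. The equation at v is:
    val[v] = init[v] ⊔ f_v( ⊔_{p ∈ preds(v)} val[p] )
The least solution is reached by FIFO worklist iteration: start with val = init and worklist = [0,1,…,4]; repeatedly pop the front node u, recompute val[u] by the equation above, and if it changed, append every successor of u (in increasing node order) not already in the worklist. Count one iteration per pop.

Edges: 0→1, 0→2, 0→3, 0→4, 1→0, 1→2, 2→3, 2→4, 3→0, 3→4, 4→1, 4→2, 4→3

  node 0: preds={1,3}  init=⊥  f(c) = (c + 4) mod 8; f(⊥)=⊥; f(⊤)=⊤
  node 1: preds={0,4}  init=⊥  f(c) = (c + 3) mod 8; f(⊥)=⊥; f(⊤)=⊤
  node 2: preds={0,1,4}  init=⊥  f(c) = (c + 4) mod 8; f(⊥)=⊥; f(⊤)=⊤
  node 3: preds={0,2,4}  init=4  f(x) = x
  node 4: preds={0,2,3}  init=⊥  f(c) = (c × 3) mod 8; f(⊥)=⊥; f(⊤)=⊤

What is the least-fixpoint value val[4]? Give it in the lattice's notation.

Iteration log — 11 steps:
  step 1. node 0  ⊔preds=4  new=0  old=⊥  +wl: 
  step 2. node 1  ⊔preds=0  new=3  old=⊥  +wl: 0
  step 3. node 2  ⊔preds=⊤  new=⊤  old=⊥  +wl: 
  step 4. node 3  ⊔preds=⊤  new=⊤  old=4  +wl: 
  step 5. node 4  ⊔preds=⊤  new=⊤  old=⊥  +wl: 1,2,3
  step 6. node 0  ⊔preds=⊤  new=⊤  old=0  +wl: 4
  step 7. node 1  ⊔preds=⊤  new=⊤  old=3  +wl: 0
  step 8. node 2  ⊔preds=⊤  new=⊤  stable
  step 9. node 3  ⊔preds=⊤  new=⊤  stable
  step 10. node 4  ⊔preds=⊤  new=⊤  stable
  step 11. node 0  ⊔preds=⊤  new=⊤  stable

Least fixpoint reached:
  node 0: ⊤
  node 1: ⊤
  node 2: ⊤
  node 3: ⊤
  node 4: ⊤

⊤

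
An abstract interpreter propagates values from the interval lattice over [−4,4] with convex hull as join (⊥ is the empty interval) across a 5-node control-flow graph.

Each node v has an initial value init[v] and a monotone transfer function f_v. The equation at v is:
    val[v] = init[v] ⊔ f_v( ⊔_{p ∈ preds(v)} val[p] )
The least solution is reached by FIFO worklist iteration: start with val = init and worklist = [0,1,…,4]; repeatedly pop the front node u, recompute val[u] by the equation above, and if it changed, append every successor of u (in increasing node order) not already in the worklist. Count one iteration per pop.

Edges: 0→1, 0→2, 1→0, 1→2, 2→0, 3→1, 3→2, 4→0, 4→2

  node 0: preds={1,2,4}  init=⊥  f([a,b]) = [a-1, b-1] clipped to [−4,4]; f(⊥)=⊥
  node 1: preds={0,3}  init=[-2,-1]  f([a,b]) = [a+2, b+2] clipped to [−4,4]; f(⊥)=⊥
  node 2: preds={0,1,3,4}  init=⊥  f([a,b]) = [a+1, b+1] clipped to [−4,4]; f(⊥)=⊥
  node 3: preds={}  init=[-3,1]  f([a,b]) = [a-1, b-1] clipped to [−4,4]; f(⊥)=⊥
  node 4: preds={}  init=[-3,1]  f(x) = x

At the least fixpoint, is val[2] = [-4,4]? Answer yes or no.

no

Trace (9 dequeues):
  [1] u=0 | in [-3,1] | out [-4,0] | prev ⊥ | push {}
  [2] u=1 | in [-4,1] | out [-2,3] | prev [-2,-1] | push {0}
  [3] u=2 | in [-4,3] | out [-3,4] | prev ⊥ | push {}
  [4] u=3 | in ⊥ | out [-3,1] | ==
  [5] u=4 | in ⊥ | out [-3,1] | ==
  [6] u=0 | in [-3,4] | out [-4,3] | prev [-4,0] | push {1,2}
  [7] u=1 | in [-4,3] | out [-2,4] | prev [-2,3] | push {0}
  [8] u=2 | in [-4,4] | out [-3,4] | ==
  [9] u=0 | in [-3,4] | out [-4,3] | ==

Converged values:
  [0] [-4,3]
  [1] [-2,4]
  [2] [-3,4]
  [3] [-3,1]
  [4] [-3,1]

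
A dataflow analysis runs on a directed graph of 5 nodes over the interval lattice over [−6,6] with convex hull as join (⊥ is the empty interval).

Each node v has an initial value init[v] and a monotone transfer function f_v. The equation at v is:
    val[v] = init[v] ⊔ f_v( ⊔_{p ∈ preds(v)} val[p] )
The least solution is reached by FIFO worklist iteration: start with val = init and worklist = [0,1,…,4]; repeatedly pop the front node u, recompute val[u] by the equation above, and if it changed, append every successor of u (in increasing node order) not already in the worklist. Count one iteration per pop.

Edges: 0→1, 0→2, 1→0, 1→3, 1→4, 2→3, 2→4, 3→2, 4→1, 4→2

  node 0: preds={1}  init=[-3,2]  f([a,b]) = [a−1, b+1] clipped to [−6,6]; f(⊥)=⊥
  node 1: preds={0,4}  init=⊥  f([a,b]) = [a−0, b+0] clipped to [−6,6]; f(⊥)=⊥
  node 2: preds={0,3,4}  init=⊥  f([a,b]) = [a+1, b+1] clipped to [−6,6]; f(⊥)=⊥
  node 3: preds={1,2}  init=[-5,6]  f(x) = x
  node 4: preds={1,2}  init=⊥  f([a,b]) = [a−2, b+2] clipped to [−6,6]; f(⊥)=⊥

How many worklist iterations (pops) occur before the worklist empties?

Trace (13 dequeues):
  [1] u=0 | in ⊥ | out [-3,2] | ==
  [2] u=1 | in [-3,2] | out [-3,2] | prev ⊥ | push {0}
  [3] u=2 | in [-5,6] | out [-4,6] | prev ⊥ | push {}
  [4] u=3 | in [-4,6] | out [-5,6] | ==
  [5] u=4 | in [-4,6] | out [-6,6] | prev ⊥ | push {1,2}
  [6] u=0 | in [-3,2] | out [-4,3] | prev [-3,2] | push {}
  [7] u=1 | in [-6,6] | out [-6,6] | prev [-3,2] | push {0,3,4}
  [8] u=2 | in [-6,6] | out [-5,6] | prev [-4,6] | push {}
  [9] u=0 | in [-6,6] | out [-6,6] | prev [-4,3] | push {1,2}
  [10] u=3 | in [-6,6] | out [-6,6] | prev [-5,6] | push {}
  [11] u=4 | in [-6,6] | out [-6,6] | ==
  [12] u=1 | in [-6,6] | out [-6,6] | ==
  [13] u=2 | in [-6,6] | out [-5,6] | ==

Converged values:
  [0] [-6,6]
  [1] [-6,6]
  [2] [-5,6]
  [3] [-6,6]
  [4] [-6,6]

13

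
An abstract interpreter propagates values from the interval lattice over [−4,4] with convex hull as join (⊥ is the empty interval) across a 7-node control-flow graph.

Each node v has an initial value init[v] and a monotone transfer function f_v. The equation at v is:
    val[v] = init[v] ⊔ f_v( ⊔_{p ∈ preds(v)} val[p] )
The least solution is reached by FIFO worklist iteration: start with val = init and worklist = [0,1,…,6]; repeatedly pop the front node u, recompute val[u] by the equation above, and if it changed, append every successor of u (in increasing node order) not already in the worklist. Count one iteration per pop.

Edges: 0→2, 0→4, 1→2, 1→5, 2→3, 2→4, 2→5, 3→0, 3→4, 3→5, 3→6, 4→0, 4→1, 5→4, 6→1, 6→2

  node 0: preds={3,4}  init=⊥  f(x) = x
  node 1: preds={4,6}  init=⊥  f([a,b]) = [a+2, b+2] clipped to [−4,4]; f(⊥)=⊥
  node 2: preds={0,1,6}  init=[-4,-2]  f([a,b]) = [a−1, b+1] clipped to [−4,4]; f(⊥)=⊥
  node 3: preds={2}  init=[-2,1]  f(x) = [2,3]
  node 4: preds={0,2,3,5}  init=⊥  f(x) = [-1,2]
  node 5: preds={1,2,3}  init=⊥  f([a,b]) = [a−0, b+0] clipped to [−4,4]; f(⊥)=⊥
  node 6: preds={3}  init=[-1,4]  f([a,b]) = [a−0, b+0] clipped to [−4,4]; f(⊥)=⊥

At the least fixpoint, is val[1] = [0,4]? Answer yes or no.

yes

Trace (12 dequeues):
  [1] u=0 | in [-2,1] | out [-2,1] | prev ⊥ | push {}
  [2] u=1 | in [-1,4] | out [1,4] | prev ⊥ | push {}
  [3] u=2 | in [-2,4] | out [-4,4] | prev [-4,-2] | push {}
  [4] u=3 | in [-4,4] | out [-2,3] | prev [-2,1] | push {0}
  [5] u=4 | in [-4,4] | out [-1,2] | prev ⊥ | push {1}
  [6] u=5 | in [-4,4] | out [-4,4] | prev ⊥ | push {4}
  [7] u=6 | in [-2,3] | out [-2,4] | prev [-1,4] | push {2}
  [8] u=0 | in [-2,3] | out [-2,3] | prev [-2,1] | push {}
  [9] u=1 | in [-2,4] | out [0,4] | prev [1,4] | push {5}
  [10] u=4 | in [-4,4] | out [-1,2] | ==
  [11] u=2 | in [-2,4] | out [-4,4] | ==
  [12] u=5 | in [-4,4] | out [-4,4] | ==

Converged values:
  [0] [-2,3]
  [1] [0,4]
  [2] [-4,4]
  [3] [-2,3]
  [4] [-1,2]
  [5] [-4,4]
  [6] [-2,4]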